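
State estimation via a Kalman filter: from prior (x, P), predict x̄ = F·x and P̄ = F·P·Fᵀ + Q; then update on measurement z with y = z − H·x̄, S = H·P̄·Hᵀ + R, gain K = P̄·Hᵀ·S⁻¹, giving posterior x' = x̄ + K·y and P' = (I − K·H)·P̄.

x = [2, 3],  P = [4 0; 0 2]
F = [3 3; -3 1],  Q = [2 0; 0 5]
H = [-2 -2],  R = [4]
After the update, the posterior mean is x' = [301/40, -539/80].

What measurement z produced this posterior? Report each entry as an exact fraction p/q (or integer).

z = [-1]

x̄ = F·x = [15, -3]
P̄ = F·P·Fᵀ + Q = [56 -30; -30 43]
S = H·P̄·Hᵀ + R = [160]
K = P̄·Hᵀ·S⁻¹ = [-13/40; -13/80]
x' − x̄ = [-299/40, -299/80] = K·y
y = (KᵀK)⁻¹·Kᵀ·(x' − x̄) = [23]
z = y + H·x̄ = [23] + [-24] = [-1]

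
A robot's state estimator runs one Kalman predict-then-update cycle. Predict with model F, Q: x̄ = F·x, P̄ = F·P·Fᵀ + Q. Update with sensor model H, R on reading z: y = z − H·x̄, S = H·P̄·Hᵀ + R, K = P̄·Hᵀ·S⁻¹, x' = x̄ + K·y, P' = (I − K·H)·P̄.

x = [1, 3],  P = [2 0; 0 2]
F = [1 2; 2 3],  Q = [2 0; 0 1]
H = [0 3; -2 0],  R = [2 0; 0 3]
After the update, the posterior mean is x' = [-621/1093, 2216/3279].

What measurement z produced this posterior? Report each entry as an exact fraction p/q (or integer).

x̄ = F·x = [7, 11]
P̄ = F·P·Fᵀ + Q = [12 16; 16 27]
S = H·P̄·Hᵀ + R = [245 -96; -96 51]
K = P̄·Hᵀ·S⁻¹ = [48/1093 -424/1093; 353/1093 -64/3279]
x' − x̄ = [-8272/1093, -33853/3279] = K·y
y = (KᵀK)⁻¹·Kᵀ·(x' − x̄) = [-31, 16]
z = y + H·x̄ = [-31, 16] + [33, -14] = [2, 2]

z = [2, 2]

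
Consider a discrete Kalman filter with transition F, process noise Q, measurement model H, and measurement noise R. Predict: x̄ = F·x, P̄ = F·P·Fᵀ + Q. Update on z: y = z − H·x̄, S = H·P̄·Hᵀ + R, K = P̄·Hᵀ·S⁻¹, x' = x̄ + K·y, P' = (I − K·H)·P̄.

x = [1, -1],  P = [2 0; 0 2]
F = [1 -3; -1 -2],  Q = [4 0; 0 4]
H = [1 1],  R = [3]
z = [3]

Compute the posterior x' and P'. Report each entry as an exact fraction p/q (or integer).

x̄ = F·x = [4, 1]
P̄ = F·P·Fᵀ + Q = [24 10; 10 14]
y = z − H·x̄ = [-2]
S = H·P̄·Hᵀ + R = [61]
K = P̄·Hᵀ·S⁻¹ = [34/61; 24/61]
x' = x̄ + K·y = [176/61, 13/61]
P' = (I − K·H)·P̄ = [308/61 -206/61; -206/61 278/61]

x' = [176/61, 13/61]
P' = [308/61 -206/61; -206/61 278/61]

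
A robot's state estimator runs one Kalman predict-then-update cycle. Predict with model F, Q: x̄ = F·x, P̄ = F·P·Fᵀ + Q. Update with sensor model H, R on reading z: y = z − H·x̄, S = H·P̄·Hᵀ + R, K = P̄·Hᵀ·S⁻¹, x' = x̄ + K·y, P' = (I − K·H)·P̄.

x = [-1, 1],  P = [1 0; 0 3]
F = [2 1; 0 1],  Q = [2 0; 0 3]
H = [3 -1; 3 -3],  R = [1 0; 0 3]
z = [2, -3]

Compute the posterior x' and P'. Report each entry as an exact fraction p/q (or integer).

x̄ = F·x = [-1, 1]
P̄ = F·P·Fᵀ + Q = [9 3; 3 6]
y = z − H·x̄ = [6, 3]
S = H·P̄·Hᵀ + R = [70 63; 63 84]
K = P̄·Hᵀ·S⁻¹ = [6/13 -12/91; 3/7 -3/7]
x' = x̄ + K·y = [125/91, 16/7]
P' = (I − K·H)·P̄ = [27/91 3/7; 3/7 6/7]

x' = [125/91, 16/7]
P' = [27/91 3/7; 3/7 6/7]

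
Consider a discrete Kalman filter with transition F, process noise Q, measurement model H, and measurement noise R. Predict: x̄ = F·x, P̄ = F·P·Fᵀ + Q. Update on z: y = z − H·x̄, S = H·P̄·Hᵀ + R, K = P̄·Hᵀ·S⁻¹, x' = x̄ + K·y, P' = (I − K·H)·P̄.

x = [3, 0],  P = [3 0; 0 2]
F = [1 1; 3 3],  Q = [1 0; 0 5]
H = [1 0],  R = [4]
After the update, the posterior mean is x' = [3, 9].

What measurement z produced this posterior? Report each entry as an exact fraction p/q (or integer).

z = [3]

x̄ = F·x = [3, 9]
P̄ = F·P·Fᵀ + Q = [6 15; 15 50]
S = H·P̄·Hᵀ + R = [10]
K = P̄·Hᵀ·S⁻¹ = [3/5; 3/2]
x' − x̄ = [0, 0] = K·y
y = (KᵀK)⁻¹·Kᵀ·(x' − x̄) = [0]
z = y + H·x̄ = [0] + [3] = [3]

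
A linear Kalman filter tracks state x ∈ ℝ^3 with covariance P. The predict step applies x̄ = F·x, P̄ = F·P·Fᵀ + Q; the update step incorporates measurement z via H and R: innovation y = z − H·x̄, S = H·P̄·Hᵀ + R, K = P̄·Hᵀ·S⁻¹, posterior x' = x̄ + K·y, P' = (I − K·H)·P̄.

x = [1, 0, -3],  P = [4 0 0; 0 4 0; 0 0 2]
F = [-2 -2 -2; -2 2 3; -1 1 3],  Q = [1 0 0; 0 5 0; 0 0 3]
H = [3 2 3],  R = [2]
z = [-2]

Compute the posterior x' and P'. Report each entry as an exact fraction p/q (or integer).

x̄ = F·x = [4, -11, -10]
P̄ = F·P·Fᵀ + Q = [41 -12 -12; -12 55 34; -12 34 29]
y = z − H·x̄ = [38]
S = H·P̄·Hᵀ + R = [900]
K = P̄·Hᵀ·S⁻¹ = [7/100; 44/225; 119/900]
x' = x̄ + K·y = [333/50, -803/225, -2239/450]
P' = (I − K·H)·P̄ = [3659/100 -608/25 -2033/100; -608/25 4631/225 2414/225; -2033/100 2414/225 11939/900]

x' = [333/50, -803/225, -2239/450]
P' = [3659/100 -608/25 -2033/100; -608/25 4631/225 2414/225; -2033/100 2414/225 11939/900]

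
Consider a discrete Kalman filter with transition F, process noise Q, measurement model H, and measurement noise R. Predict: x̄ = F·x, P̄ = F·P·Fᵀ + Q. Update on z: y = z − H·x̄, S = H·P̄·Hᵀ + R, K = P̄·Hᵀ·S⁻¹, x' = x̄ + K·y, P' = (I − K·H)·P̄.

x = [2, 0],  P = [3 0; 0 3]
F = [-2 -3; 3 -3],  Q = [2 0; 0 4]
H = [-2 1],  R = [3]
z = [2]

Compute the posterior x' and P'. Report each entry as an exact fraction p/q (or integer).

x̄ = F·x = [-4, 6]
P̄ = F·P·Fᵀ + Q = [41 9; 9 58]
y = z − H·x̄ = [-12]
S = H·P̄·Hᵀ + R = [189]
K = P̄·Hᵀ·S⁻¹ = [-73/189; 40/189]
x' = x̄ + K·y = [40/63, 218/63]
P' = (I − K·H)·P̄ = [2420/189 4621/189; 4621/189 9362/189]

x' = [40/63, 218/63]
P' = [2420/189 4621/189; 4621/189 9362/189]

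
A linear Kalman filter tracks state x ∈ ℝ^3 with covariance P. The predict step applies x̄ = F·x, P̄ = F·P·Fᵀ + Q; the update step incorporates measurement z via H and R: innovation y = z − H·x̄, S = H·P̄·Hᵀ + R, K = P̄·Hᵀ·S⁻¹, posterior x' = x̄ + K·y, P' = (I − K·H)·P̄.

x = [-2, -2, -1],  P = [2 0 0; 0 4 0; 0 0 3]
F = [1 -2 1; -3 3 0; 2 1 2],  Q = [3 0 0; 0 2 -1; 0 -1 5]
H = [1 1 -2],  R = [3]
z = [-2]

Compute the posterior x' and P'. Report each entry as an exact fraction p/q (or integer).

x' = [65/27, -532/135, 1/45]
P' = [628/27 -754/27 -20/9; -754/27 6776/135 487/45; -20/9 487/45 74/15]

x̄ = F·x = [1, 0, -8]
P̄ = F·P·Fᵀ + Q = [24 -30 2; -30 56 -1; 2 -1 29]
y = z − H·x̄ = [-19]
S = H·P̄·Hᵀ + R = [135]
K = P̄·Hᵀ·S⁻¹ = [-2/27; 28/135; -19/45]
x' = x̄ + K·y = [65/27, -532/135, 1/45]
P' = (I − K·H)·P̄ = [628/27 -754/27 -20/9; -754/27 6776/135 487/45; -20/9 487/45 74/15]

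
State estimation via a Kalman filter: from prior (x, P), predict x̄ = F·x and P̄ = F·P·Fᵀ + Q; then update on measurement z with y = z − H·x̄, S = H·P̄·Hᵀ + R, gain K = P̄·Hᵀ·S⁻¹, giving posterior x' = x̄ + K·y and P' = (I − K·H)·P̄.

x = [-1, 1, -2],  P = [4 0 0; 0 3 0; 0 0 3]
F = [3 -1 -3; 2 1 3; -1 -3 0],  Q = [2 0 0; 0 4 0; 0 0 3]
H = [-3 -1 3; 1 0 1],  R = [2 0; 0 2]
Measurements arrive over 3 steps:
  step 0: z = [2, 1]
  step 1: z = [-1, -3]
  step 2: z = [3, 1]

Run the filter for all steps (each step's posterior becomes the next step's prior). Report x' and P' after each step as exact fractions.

step 0: x' = [149598/100579, -805337/100579, -52305/100579], P' = [160810/100579 -607576/100579 -51816/100579; -607576/100579 3475596/100579 544322/100579; -51816/100579 544322/100579 139620/100579]
step 1: x' = [-4131549742/2191742981, 7408086184/2191742981, -2342357363/2191742981], P' = [1878247652/2191742981 -4085349704/2191742981 336584592/2191742981; -4085349704/2191742981 24293716660/2191742981 3718532892/2191742981; 336584592/2191742981 3718532892/2191742981 1776193169/2191742981]
step 2: x' = [3810688346134/4101939431273, -381994252575182/61529091469095, -6815916434113/61529091469095], P' = [3516076677806/4101939431273 -7726585411880/4101939431273 605161177224/4101939431273; -7726585411880/4101939431273 689542934968544/61529091469095 105635806546126/61529091469095; 605161177224/4101939431273 105635806546126/61529091469095 49903721510864/61529091469095]

step 0: x̄ = F·x = [2, -7, -2]
step 0: P̄ = F·P·Fᵀ + Q = [68 -6 -3; -6 50 -17; -3 -17 34]
step 0: y = z − H·x̄ = [7, 1]
step 0: S = H·P̄·Hᵀ + R = [1090 -79; -79 98]
step 0: K = P̄·Hᵀ·S⁻¹ = [-15151/100579 54497/100579; -9951/100579 -31627/100579; 14993/100579 43902/100579]
step 0: x' = x̄ + K·y = [149598/100579, -805337/100579, -52305/100579]
step 0: P' = (I − K·H)·P̄ = [160810/100579 -607576/100579 -51816/100579; -607576/100579 3475596/100579 544322/100579; -51816/100579 544322/100579 139620/100579]
step 1: x̄ = F·x = [1411046/100579, -663056/100579, 2266413/100579]
step 1: P̄ = F·P·Fᵀ + Q = [14224700/100579 -7796272/100579 19548416/100579; -7796272/100579 5991568/100579 -11238826/100579; 19548416/100579 -11238826/100579 28097455/100579]
step 1: y = z − H·x̄ = [-3329736/100579, -3979196/100579]
step 1: S = H·P̄·Hᵀ + R = [55875957/100579 60653363/100579; 60653363/100579 81620145/100579]
step 1: K = P̄·Hᵀ·S⁻¹ = [-269819738/2191742981 1107416122/2191742981; -441034436/2191742981 -183408406/2191742981; 600292839/4383485962 2112777761/4383485962]
step 1: x' = x̄ + K·y = [-4131549742/2191742981, 7408086184/2191742981, -2342357363/2191742981]
step 1: P' = (I − K·H)·P̄ = [1878247652/2191742981 -4085349704/2191742981 336584592/2191742981; -4085349704/2191742981 24293716660/2191742981 3718532892/2191742981; 336584592/2191742981 3718532892/2191742981 1776193169/2191742981]
step 2: x̄ = F·x = [-12775663321/2191742981, -7882085389/2191742981, -420760670/50970767]
step 2: P̄ = F·P·Fᵀ + Q = [102331942931/2191742981 -54396762549/2191742981 3125715220/50970767; -54396762549/2191742981 66568231353/2191742981 -1918994120/50970767; 3125715220/50970767 -1918994120/50970767 4711275077/50970767]
step 2: y = z − H·x̄ = [14644280021/2191742981, 33060115112/2191742981]
step 2: S = H·P̄·Hᵀ + R = [564618985879/2191742981 437672165849/2191742981; 437672165849/2191742981 578111766124/2191742981]
step 2: K = P̄·Hᵀ·S⁻¹ = [-503080544933/4101939431273 2060618927515/4101939431273; -12469585897783/61529091469095 -5131487316037/61529091469095; 8421552505693/61529091469095 29490569584612/61529091469095]
step 2: x' = x̄ + K·y = [3810688346134/4101939431273, -381994252575182/61529091469095, -6815916434113/61529091469095]
step 2: P' = (I − K·H)·P̄ = [3516076677806/4101939431273 -7726585411880/4101939431273 605161177224/4101939431273; -7726585411880/4101939431273 689542934968544/61529091469095 105635806546126/61529091469095; 605161177224/4101939431273 105635806546126/61529091469095 49903721510864/61529091469095]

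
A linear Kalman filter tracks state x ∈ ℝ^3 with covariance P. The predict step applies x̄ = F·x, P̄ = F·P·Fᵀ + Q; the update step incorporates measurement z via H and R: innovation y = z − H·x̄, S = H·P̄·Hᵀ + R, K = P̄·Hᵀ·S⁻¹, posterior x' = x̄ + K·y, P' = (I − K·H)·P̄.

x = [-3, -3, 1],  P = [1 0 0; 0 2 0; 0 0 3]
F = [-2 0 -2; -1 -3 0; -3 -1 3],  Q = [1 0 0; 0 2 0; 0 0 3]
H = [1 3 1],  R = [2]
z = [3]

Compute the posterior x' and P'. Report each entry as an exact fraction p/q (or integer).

x̄ = F·x = [4, 12, 15]
P̄ = F·P·Fᵀ + Q = [17 2 -12; 2 21 9; -12 9 41]
y = z − H·x̄ = [-52]
S = H·P̄·Hᵀ + R = [291]
K = P̄·Hᵀ·S⁻¹ = [11/291; 74/291; 56/291]
x' = x̄ + K·y = [592/291, -356/291, 1453/291]
P' = (I − K·H)·P̄ = [4826/291 -232/291 -4108/291; -232/291 635/291 -1525/291; -4108/291 -1525/291 8795/291]

x' = [592/291, -356/291, 1453/291]
P' = [4826/291 -232/291 -4108/291; -232/291 635/291 -1525/291; -4108/291 -1525/291 8795/291]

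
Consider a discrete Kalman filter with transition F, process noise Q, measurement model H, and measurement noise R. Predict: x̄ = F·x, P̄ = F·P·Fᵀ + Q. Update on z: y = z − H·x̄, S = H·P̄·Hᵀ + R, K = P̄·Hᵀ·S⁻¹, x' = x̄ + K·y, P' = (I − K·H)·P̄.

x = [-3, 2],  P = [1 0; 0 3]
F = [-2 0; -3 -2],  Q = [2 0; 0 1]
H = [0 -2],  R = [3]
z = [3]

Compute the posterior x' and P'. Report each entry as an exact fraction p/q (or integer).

x̄ = F·x = [6, 5]
P̄ = F·P·Fᵀ + Q = [6 6; 6 22]
y = z − H·x̄ = [13]
S = H·P̄·Hᵀ + R = [91]
K = P̄·Hᵀ·S⁻¹ = [-12/91; -44/91]
x' = x̄ + K·y = [30/7, -9/7]
P' = (I − K·H)·P̄ = [402/91 18/91; 18/91 66/91]

x' = [30/7, -9/7]
P' = [402/91 18/91; 18/91 66/91]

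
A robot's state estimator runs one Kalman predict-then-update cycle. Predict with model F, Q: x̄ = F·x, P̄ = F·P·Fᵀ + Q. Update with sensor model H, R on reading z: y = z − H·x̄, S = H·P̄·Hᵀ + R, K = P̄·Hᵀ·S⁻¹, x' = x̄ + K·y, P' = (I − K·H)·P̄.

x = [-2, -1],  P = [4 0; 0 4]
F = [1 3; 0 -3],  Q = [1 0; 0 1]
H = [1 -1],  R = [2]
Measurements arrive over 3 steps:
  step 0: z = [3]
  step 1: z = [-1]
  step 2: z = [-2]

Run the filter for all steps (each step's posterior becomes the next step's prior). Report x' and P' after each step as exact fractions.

step 0: x' = [87/152, -347/152], P' = [303/152 149/152; 149/152 295/152]
step 1: x' = [2566/13319, 19571/13319], P' = [18645/13319 4433/13319; 4433/13319 16251/13319]
step 2: x' = [-744157/710153, 382889/710153], P' = [952188/710153 223430/710153; 223430/710153 861702/710153]

step 0: x̄ = F·x = [-5, 3]
step 0: P̄ = F·P·Fᵀ + Q = [41 -36; -36 37]
step 0: y = z − H·x̄ = [11]
step 0: S = H·P̄·Hᵀ + R = [152]
step 0: K = P̄·Hᵀ·S⁻¹ = [77/152; -73/152]
step 0: x' = x̄ + K·y = [87/152, -347/152]
step 0: P' = (I − K·H)·P̄ = [303/152 149/152; 149/152 295/152]
step 1: x̄ = F·x = [-477/76, 1041/152]
step 1: P̄ = F·P·Fᵀ + Q = [1001/38 -1551/76; -1551/76 2807/152]
step 1: y = z − H·x̄ = [97/8]
step 1: S = H·P̄·Hᵀ + R = [701/8]
step 1: K = P̄·Hᵀ·S⁻¹ = [374/701; -311/701]
step 1: x' = x̄ + K·y = [2566/13319, 19571/13319]
step 1: P' = (I − K·H)·P̄ = [18645/13319 4433/13319; 4433/13319 16251/13319]
step 2: x̄ = F·x = [61279/13319, -58713/13319]
step 2: P̄ = F·P·Fᵀ + Q = [204821/13319 -159558/13319; -159558/13319 159578/13319]
step 2: y = z − H·x̄ = [-146630/13319]
step 2: S = H·P̄·Hᵀ + R = [710153/13319]
step 2: K = P̄·Hᵀ·S⁻¹ = [364379/710153; -319136/710153]
step 2: x' = x̄ + K·y = [-744157/710153, 382889/710153]
step 2: P' = (I − K·H)·P̄ = [952188/710153 223430/710153; 223430/710153 861702/710153]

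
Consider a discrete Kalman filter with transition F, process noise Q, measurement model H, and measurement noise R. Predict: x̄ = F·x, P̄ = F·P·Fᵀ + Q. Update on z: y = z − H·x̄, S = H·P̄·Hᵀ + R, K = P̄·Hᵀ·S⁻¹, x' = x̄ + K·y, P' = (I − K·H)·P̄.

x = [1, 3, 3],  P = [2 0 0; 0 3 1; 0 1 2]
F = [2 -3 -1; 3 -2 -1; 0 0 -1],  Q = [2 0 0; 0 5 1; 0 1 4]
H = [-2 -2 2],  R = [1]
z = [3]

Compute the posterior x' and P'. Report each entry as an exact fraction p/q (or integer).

x̄ = F·x = [-10, -6, -3]
P̄ = F·P·Fᵀ + Q = [45 37 5; 37 41 5; 5 5 6]
y = z − H·x̄ = [-23]
S = H·P̄·Hᵀ + R = [585]
K = P̄·Hᵀ·S⁻¹ = [-154/585; -146/585; -8/585]
x' = x̄ + K·y = [-2308/585, -152/585, -1571/585]
P' = (I − K·H)·P̄ = [2609/585 -839/585 1693/585; -839/585 2669/585 1757/585; 1693/585 1757/585 3446/585]

x' = [-2308/585, -152/585, -1571/585]
P' = [2609/585 -839/585 1693/585; -839/585 2669/585 1757/585; 1693/585 1757/585 3446/585]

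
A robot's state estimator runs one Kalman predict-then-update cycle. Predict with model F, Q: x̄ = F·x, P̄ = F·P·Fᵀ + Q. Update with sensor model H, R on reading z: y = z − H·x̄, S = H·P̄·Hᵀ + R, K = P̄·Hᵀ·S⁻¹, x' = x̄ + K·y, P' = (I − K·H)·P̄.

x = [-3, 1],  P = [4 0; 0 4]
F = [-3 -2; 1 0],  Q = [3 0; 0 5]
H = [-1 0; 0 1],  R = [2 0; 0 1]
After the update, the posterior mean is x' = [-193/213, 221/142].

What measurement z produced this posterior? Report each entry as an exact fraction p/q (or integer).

z = [1, 2]

x̄ = F·x = [7, -3]
P̄ = F·P·Fᵀ + Q = [55 -12; -12 9]
S = H·P̄·Hᵀ + R = [57 12; 12 10]
K = P̄·Hᵀ·S⁻¹ = [-203/213 -4/71; 2/71 123/142]
x' − x̄ = [-1684/213, 647/142] = K·y
y = (KᵀK)⁻¹·Kᵀ·(x' − x̄) = [8, 5]
z = y + H·x̄ = [8, 5] + [-7, -3] = [1, 2]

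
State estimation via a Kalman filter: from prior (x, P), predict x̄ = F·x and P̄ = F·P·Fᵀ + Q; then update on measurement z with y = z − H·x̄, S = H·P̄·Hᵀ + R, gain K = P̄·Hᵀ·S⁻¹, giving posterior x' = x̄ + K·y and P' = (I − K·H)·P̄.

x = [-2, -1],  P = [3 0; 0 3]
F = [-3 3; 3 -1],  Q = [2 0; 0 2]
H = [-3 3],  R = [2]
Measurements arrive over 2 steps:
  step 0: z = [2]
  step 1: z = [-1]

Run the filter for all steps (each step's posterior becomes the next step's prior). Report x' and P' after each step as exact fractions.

step 0: x̄ = F·x = [3, -5]
step 0: P̄ = F·P·Fᵀ + Q = [56 -36; -36 32]
step 0: y = z − H·x̄ = [26]
step 0: S = H·P̄·Hᵀ + R = [1442]
step 0: K = P̄·Hᵀ·S⁻¹ = [-138/721; 102/721]
step 0: x' = x̄ + K·y = [-1425/721, -953/721]
step 0: P' = (I − K·H)·P̄ = [2288/721 2196/721; 2196/721 2264/721]
step 1: x̄ = F·x = [1416/721, -3322/721]
step 1: P̄ = F·P·Fᵀ + Q = [2882/721 -1032/721; -1032/721 11122/721]
step 1: y = z − H·x̄ = [131/7]
step 1: S = H·P̄·Hᵀ + R = [1418/7]
step 1: K = P̄·Hᵀ·S⁻¹ = [-57/709; 177/709]
step 1: x' = x̄ + K·y = [33549/73027, 4709/73027]
step 1: P' = (I − K·H)·P̄ = [196292/73027 192378/73027; 192378/73027 204532/73027]

step 0: x' = [-1425/721, -953/721], P' = [2288/721 2196/721; 2196/721 2264/721]
step 1: x' = [33549/73027, 4709/73027], P' = [196292/73027 192378/73027; 192378/73027 204532/73027]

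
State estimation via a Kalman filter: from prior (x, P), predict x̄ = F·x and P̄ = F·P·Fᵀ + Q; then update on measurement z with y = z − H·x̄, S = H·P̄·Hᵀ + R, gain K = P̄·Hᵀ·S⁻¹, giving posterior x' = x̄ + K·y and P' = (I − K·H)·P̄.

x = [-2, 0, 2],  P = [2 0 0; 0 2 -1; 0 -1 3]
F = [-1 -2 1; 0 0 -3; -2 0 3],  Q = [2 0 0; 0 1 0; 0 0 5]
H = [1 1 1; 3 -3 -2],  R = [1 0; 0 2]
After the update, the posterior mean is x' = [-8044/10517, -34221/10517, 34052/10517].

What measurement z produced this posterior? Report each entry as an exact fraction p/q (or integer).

z = [-1, 1]

x̄ = F·x = [4, -6, 10]
P̄ = F·P·Fᵀ + Q = [19 -15 19; -15 28 -27; 19 -27 40]
S = H·P̄·Hᵀ + R = [42 47; 47 303]
K = P̄·Hᵀ·S⁻¹ = [3961/10517 1607/10517; -717/10517 -2492/10517; 6970/10517 932/10517]
x' − x̄ = [-50112/10517, 28881/10517, -71118/10517] = K·y
y = (KᵀK)⁻¹·Kᵀ·(x' − x̄) = [-9, -9]
z = y + H·x̄ = [-9, -9] + [8, 10] = [-1, 1]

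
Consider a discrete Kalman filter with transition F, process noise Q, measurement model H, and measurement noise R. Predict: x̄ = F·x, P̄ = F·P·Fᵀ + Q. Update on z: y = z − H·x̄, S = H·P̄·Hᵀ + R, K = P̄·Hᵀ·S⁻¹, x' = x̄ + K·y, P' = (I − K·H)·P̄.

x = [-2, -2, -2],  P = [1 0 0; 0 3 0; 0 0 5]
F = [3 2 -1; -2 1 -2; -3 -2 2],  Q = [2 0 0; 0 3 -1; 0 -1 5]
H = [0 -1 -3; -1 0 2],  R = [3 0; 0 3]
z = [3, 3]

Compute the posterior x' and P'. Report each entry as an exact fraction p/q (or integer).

x̄ = F·x = [-8, 6, 6]
P̄ = F·P·Fᵀ + Q = [28 10 -31; 10 30 -21; -31 -21 46]
y = z − H·x̄ = [27, -17]
S = H·P̄·Hᵀ + R = [321 -317; -317 339]
K = P̄·Hᵀ·S⁻¹ = [-393/8330 -2579/8330; -5297/8330 -6231/8330; -48/595 171/595]
x' = x̄ + K·y = [-16704/4165, 6444/4165, -633/595]
P' = (I − K·H)·P̄ = [33749/8330 -37839/8330 929/595; -37839/8330 100689/8330 -2019/595; 929/595 -2019/595 103/85]

x' = [-16704/4165, 6444/4165, -633/595]
P' = [33749/8330 -37839/8330 929/595; -37839/8330 100689/8330 -2019/595; 929/595 -2019/595 103/85]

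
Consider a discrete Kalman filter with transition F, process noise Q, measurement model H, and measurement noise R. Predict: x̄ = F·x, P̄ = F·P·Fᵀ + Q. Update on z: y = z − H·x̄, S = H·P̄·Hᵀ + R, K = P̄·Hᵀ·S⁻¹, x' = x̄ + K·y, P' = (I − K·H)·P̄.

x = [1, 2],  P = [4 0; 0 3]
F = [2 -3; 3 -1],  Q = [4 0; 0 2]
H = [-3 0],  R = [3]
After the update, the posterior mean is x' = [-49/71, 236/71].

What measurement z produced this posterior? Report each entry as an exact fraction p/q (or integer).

z = [2]

x̄ = F·x = [-4, 1]
P̄ = F·P·Fᵀ + Q = [47 33; 33 41]
S = H·P̄·Hᵀ + R = [426]
K = P̄·Hᵀ·S⁻¹ = [-47/142; -33/142]
x' − x̄ = [235/71, 165/71] = K·y
y = (KᵀK)⁻¹·Kᵀ·(x' − x̄) = [-10]
z = y + H·x̄ = [-10] + [12] = [2]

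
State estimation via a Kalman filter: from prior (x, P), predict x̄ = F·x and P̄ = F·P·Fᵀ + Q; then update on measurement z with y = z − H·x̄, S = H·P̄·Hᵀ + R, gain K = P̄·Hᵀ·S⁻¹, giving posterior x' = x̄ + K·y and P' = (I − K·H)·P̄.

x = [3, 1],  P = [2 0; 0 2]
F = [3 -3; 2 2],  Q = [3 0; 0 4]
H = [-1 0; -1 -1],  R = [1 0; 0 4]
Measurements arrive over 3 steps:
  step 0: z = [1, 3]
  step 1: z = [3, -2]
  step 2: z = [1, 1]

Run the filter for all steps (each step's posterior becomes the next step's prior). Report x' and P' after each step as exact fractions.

step 0: x̄ = F·x = [6, 8]
step 0: P̄ = F·P·Fᵀ + Q = [39 0; 0 20]
step 0: y = z − H·x̄ = [7, 17]
step 0: S = H·P̄·Hᵀ + R = [40 39; 39 63]
step 0: K = P̄·Hᵀ·S⁻¹ = [-104/111 -13/333; 260/333 -800/999]
step 0: x' = x̄ + K·y = [-11/9, -4/27]
step 0: P' = (I − K·H)·P̄ = [104/111 -260/333; -260/333 3980/999]
step 1: x̄ = F·x = [-29/9, -74/27]
step 1: P̄ = F·P·Fᵀ + Q = [6809/111 -6088/333; -6088/333 17420/999]
step 1: y = z − H·x̄ = [-2/9, -215/27]
step 1: S = H·P̄·Hᵀ + R = [6920/111 14339/333; 14339/333 46169/999]
step 1: K = P̄·Hᵀ·S⁻¹ = [-979800/1025969 -43017/1025969; 807732/1025969 -733832/1025969]
step 1: x' = x̄ + K·y = [-392232/146567, 407438/146567]
step 1: P' = (I − K·H)·P̄ = [979800/1025969 -807732/1025969; -807732/1025969 3743060/1025969]
step 2: x̄ = F·x = [-2399010/146567, 30412/146567]
step 2: P̄ = F·P·Fᵀ + Q = [60122823/1025969 -16579560/1025969; -16579560/1025969 16533460/1025969]
step 2: y = z − H·x̄ = [-2252443/146567, -2222031/146567]
step 2: S = H·P̄·Hᵀ + R = [61148792/1025969 43543263/1025969; 43543263/1025969 47601039/1025969]
step 2: K = P̄·Hᵀ·S⁻¹ = [-313814904/329681917 -14514421/329681917; 255757220/329681917 -700907320/989045751]
step 2: x' = x̄ + K·y = [-353480241/329681917, -320033448/329681917]
step 2: P' = (I − K·H)·P̄ = [313814904/329681917 -255757220/329681917; -255757220/329681917 3570900940/989045751]

step 0: x' = [-11/9, -4/27], P' = [104/111 -260/333; -260/333 3980/999]
step 1: x' = [-392232/146567, 407438/146567], P' = [979800/1025969 -807732/1025969; -807732/1025969 3743060/1025969]
step 2: x' = [-353480241/329681917, -320033448/329681917], P' = [313814904/329681917 -255757220/329681917; -255757220/329681917 3570900940/989045751]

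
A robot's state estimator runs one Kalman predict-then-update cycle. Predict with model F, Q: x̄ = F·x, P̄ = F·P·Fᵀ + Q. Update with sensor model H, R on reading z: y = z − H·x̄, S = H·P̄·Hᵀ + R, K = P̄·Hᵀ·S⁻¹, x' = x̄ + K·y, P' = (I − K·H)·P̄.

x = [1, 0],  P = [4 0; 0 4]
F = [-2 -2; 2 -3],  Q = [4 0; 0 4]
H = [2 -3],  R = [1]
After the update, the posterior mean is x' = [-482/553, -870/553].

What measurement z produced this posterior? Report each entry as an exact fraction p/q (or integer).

x̄ = F·x = [-2, 2]
P̄ = F·P·Fᵀ + Q = [36 8; 8 56]
S = H·P̄·Hᵀ + R = [553]
K = P̄·Hᵀ·S⁻¹ = [48/553; -152/553]
x' − x̄ = [624/553, -1976/553] = K·y
y = (KᵀK)⁻¹·Kᵀ·(x' − x̄) = [13]
z = y + H·x̄ = [13] + [-10] = [3]

z = [3]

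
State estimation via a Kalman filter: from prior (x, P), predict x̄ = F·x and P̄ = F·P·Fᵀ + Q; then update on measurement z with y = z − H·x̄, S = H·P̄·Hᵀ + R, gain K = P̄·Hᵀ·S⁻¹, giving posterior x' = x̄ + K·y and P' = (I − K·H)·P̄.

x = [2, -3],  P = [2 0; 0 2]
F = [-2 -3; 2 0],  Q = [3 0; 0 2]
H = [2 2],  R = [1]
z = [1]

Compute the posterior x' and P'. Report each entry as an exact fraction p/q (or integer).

x' = [-83/31, 304/93]
P' = [311/31 -304/31; -304/31 914/93]

x̄ = F·x = [5, 4]
P̄ = F·P·Fᵀ + Q = [29 -8; -8 10]
y = z − H·x̄ = [-17]
S = H·P̄·Hᵀ + R = [93]
K = P̄·Hᵀ·S⁻¹ = [14/31; 4/93]
x' = x̄ + K·y = [-83/31, 304/93]
P' = (I − K·H)·P̄ = [311/31 -304/31; -304/31 914/93]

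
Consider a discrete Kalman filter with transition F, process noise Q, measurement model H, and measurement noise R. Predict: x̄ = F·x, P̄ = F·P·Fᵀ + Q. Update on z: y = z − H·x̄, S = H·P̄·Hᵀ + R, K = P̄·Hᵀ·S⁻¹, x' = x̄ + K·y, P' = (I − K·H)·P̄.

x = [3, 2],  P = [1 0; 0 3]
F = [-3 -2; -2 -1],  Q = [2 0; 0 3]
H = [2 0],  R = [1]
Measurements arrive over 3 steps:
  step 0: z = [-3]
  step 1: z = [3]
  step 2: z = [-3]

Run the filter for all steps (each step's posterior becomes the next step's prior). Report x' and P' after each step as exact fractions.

step 0: x' = [-151/93, -64/31], P' = [23/93 4/31; 4/31 118/31]
step 1: x' = [27/17, 2818/1581], P' = [21/85 2/17; 2/17 5701/1581]
step 2: x' = [-145321/91739, -161300/91739], P' = [158567/642173 75238/642173; 75238/642173 2314584/642173]

step 0: x̄ = F·x = [-13, -8]
step 0: P̄ = F·P·Fᵀ + Q = [23 12; 12 10]
step 0: y = z − H·x̄ = [23]
step 0: S = H·P̄·Hᵀ + R = [93]
step 0: K = P̄·Hᵀ·S⁻¹ = [46/93; 8/31]
step 0: x' = x̄ + K·y = [-151/93, -64/31]
step 0: P' = (I − K·H)·P̄ = [23/93 4/31; 4/31 118/31]
step 1: x̄ = F·x = [9, 494/93]
step 1: P̄ = F·P·Fᵀ + Q = [21 10; 10 773/93]
step 1: y = z − H·x̄ = [-15]
step 1: S = H·P̄·Hᵀ + R = [85]
step 1: K = P̄·Hᵀ·S⁻¹ = [42/85; 4/17]
step 1: x' = x̄ + K·y = [27/17, 2818/1581]
step 1: P' = (I − K·H)·P̄ = [21/85 2/17; 2/17 5701/1581]
step 2: x̄ = F·x = [-13169/1581, -7840/1581]
step 2: P̄ = F·P·Fᵀ + Q = [158567/7905 75238/7905; 75238/7905 63752/7905]
step 2: y = z − H·x̄ = [21595/1581]
step 2: S = H·P̄·Hᵀ + R = [642173/7905]
step 2: K = P̄·Hᵀ·S⁻¹ = [317134/642173; 150476/642173]
step 2: x' = x̄ + K·y = [-145321/91739, -161300/91739]
step 2: P' = (I − K·H)·P̄ = [158567/642173 75238/642173; 75238/642173 2314584/642173]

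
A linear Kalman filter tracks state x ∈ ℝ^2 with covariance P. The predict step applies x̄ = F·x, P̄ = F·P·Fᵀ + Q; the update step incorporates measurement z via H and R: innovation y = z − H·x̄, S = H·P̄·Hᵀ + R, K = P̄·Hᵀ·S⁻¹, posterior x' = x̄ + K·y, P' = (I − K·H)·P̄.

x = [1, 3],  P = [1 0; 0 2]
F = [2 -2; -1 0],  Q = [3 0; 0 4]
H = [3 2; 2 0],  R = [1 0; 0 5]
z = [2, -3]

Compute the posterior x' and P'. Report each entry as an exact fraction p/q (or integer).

x̄ = F·x = [-4, -1]
P̄ = F·P·Fᵀ + Q = [15 -2; -2 5]
y = z − H·x̄ = [16, 5]
S = H·P̄·Hᵀ + R = [132 82; 82 65]
K = P̄·Hᵀ·S⁻¹ = [205/1856 299/928; 147/464 -107/232]
x' = x̄ + K·y = [-577/928, 409/232]
P' = (I − K·H)·P̄ = [1495/1856 -535/464; -535/464 219/116]

x' = [-577/928, 409/232]
P' = [1495/1856 -535/464; -535/464 219/116]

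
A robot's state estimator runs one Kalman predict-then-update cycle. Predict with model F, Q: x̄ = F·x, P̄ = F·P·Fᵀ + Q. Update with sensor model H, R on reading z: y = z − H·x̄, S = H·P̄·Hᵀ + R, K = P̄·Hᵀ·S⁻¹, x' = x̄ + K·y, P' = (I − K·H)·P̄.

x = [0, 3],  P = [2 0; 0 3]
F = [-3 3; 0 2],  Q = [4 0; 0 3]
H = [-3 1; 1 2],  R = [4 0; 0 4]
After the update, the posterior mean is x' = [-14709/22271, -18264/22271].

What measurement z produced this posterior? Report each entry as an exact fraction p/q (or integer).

x̄ = F·x = [9, 6]
P̄ = F·P·Fᵀ + Q = [49 18; 18 15]
S = H·P̄·Hᵀ + R = [352 -207; -207 185]
K = P̄·Hᵀ·S⁻¹ = [-6270/22271 3217/22271; 2721/22271 8823/22271]
x' − x̄ = [-215148/22271, -151890/22271] = K·y
y = (KᵀK)⁻¹·Kᵀ·(x' − x̄) = [22, -24]
z = y + H·x̄ = [22, -24] + [-21, 21] = [1, -3]

z = [1, -3]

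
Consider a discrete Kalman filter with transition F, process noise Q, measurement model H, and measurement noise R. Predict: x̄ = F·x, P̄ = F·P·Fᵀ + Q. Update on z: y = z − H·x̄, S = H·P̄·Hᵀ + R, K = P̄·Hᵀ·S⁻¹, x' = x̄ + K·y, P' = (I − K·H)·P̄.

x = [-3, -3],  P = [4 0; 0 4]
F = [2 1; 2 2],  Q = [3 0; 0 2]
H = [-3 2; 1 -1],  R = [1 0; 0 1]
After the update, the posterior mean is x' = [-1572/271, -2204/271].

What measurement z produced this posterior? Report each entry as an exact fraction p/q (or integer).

z = [1, 2]

x̄ = F·x = [-9, -12]
P̄ = F·P·Fᵀ + Q = [23 24; 24 34]
S = H·P̄·Hᵀ + R = [56 -17; -17 10]
K = P̄·Hᵀ·S⁻¹ = [-227/271 -413/271; -210/271 -628/271]
x' − x̄ = [867/271, 1048/271] = K·y
y = (KᵀK)⁻¹·Kᵀ·(x' − x̄) = [-2, -1]
z = y + H·x̄ = [-2, -1] + [3, 3] = [1, 2]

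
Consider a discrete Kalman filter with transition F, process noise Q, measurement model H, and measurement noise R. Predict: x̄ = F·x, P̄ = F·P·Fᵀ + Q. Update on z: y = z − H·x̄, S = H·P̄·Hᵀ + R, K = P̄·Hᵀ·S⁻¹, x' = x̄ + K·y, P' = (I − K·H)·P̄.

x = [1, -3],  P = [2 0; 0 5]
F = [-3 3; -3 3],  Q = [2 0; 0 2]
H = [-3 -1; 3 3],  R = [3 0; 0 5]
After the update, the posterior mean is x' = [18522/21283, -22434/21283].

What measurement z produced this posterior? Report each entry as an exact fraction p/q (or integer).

z = [-3, -2]

x̄ = F·x = [-12, -12]
P̄ = F·P·Fᵀ + Q = [65 63; 63 65]
S = H·P̄·Hᵀ + R = [1031 -1536; -1536 2309]
K = P̄·Hᵀ·S⁻¹ = [-5898/21283 -384/21283; 3338/21283 5760/21283]
x' − x̄ = [273918/21283, 232962/21283] = K·y
y = (KᵀK)⁻¹·Kᵀ·(x' − x̄) = [-51, 70]
z = y + H·x̄ = [-51, 70] + [48, -72] = [-3, -2]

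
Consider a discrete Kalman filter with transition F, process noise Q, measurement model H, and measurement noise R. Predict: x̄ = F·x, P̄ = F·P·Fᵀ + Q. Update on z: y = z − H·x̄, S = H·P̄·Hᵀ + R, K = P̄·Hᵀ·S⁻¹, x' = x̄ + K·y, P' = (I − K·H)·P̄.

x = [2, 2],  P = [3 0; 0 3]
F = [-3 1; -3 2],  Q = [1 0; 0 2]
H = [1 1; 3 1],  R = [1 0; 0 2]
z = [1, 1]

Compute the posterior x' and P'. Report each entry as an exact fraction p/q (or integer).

x' = [-199/762, 568/381]
P' = [152/381 -211/381; -211/381 521/381]

x̄ = F·x = [-4, -2]
P̄ = F·P·Fᵀ + Q = [31 33; 33 41]
y = z − H·x̄ = [7, 15]
S = H·P̄·Hᵀ + R = [139 266; 266 520]
K = P̄·Hᵀ·S⁻¹ = [-59/381 245/762; 310/381 -56/381]
x' = x̄ + K·y = [-199/762, 568/381]
P' = (I − K·H)·P̄ = [152/381 -211/381; -211/381 521/381]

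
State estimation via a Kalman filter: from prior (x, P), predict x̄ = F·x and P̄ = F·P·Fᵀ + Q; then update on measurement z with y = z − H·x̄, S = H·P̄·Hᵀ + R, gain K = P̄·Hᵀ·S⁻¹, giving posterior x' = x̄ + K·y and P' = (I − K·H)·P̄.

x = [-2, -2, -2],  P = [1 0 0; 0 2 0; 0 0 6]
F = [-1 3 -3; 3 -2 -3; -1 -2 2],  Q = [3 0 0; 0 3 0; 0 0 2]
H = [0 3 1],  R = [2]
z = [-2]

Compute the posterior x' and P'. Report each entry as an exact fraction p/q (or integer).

x̄ = F·x = [2, 4, 2]
P̄ = F·P·Fᵀ + Q = [76 39 -47; 39 74 -31; -47 -31 35]
y = z − H·x̄ = [-16]
S = H·P̄·Hᵀ + R = [517]
K = P̄·Hᵀ·S⁻¹ = [70/517; 191/517; -58/517]
x' = x̄ + K·y = [-86/517, -988/517, 1962/517]
P' = (I − K·H)·P̄ = [34392/517 6793/517 -20239/517; 6793/517 1777/517 -4949/517; -20239/517 -4949/517 14731/517]

x' = [-86/517, -988/517, 1962/517]
P' = [34392/517 6793/517 -20239/517; 6793/517 1777/517 -4949/517; -20239/517 -4949/517 14731/517]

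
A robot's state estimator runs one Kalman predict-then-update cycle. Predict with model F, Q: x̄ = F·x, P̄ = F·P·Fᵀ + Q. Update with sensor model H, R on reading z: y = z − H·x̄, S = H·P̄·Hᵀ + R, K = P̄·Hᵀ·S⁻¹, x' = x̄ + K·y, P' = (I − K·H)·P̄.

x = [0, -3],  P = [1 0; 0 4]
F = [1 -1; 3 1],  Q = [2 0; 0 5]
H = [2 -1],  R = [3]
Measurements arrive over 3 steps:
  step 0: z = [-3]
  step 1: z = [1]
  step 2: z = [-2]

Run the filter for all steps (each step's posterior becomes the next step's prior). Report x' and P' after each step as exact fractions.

step 0: x̄ = F·x = [3, -3]
step 0: P̄ = F·P·Fᵀ + Q = [7 -1; -1 18]
step 0: y = z − H·x̄ = [-12]
step 0: S = H·P̄·Hᵀ + R = [53]
step 0: K = P̄·Hᵀ·S⁻¹ = [15/53; -20/53]
step 0: x' = x̄ + K·y = [-21/53, 81/53]
step 0: P' = (I − K·H)·P̄ = [146/53 247/53; 247/53 554/53]
step 1: x̄ = F·x = [-102/53, 18/53]
step 1: P̄ = F·P·Fᵀ + Q = [312/53 -610/53; -610/53 3615/53]
step 1: y = z − H·x̄ = [275/53]
step 1: S = H·P̄·Hᵀ + R = [7462/53]
step 1: K = P̄·Hᵀ·S⁻¹ = [617/3731; -4835/7462]
step 1: x' = x̄ + K·y = [-3979/3731, -22553/7462]
step 1: P' = (I − K·H)·P̄ = [7598/3731 13345/3731; 13345/3731 67885/7462]
step 2: x̄ = F·x = [2085/1066, -46427/7462]
step 2: P̄ = F·P·Fᵀ + Q = [6375/1066 -10811/1066; -10811/1066 402099/7462]
step 2: y = z − H·x̄ = [-90541/7462]
step 2: S = H·P̄·Hᵀ + R = [905693/7462]
step 2: K = P̄·Hᵀ·S⁻¹ = [164927/905693; -553453/905693]
step 2: x' = x̄ + K·y = [-229706/905693, 1080351/905693]
step 2: P' = (I − K·H)·P̄ = [1771058/905693 3047335/905693; 3047335/905693 7755029/905693]

step 0: x' = [-21/53, 81/53], P' = [146/53 247/53; 247/53 554/53]
step 1: x' = [-3979/3731, -22553/7462], P' = [7598/3731 13345/3731; 13345/3731 67885/7462]
step 2: x' = [-229706/905693, 1080351/905693], P' = [1771058/905693 3047335/905693; 3047335/905693 7755029/905693]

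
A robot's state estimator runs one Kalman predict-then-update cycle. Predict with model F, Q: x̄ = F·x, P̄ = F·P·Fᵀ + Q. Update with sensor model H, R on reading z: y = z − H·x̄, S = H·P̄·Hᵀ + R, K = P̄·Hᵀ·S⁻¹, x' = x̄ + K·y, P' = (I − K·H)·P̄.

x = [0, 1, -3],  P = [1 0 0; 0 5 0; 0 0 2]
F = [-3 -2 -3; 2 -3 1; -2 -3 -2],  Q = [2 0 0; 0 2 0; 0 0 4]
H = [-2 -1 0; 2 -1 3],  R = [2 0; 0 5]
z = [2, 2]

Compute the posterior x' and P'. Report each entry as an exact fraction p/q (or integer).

x̄ = F·x = [7, -6, 3]
P̄ = F·P·Fᵀ + Q = [49 18 48; 18 53 37; 48 37 61]
y = z − H·x̄ = [10, -27]
S = H·P̄·Hᵀ + R = [323 -542; -542 1085]
K = P̄·Hᵀ·S⁻¹ = [-1484/18897 3160/18897; -45617/56691 -17876/56691; -13141/56691 6080/56691]
x' = x̄ + K·y = [32119/18897, -313664/56691, -125497/56691]
P' = (I − K·H)·P̄ = [15323/6299 -88970/18897 -55036/18897; -88970/18897 625054/56691 356498/56691; -55036/18897 356498/56691 239038/56691]

x' = [32119/18897, -313664/56691, -125497/56691]
P' = [15323/6299 -88970/18897 -55036/18897; -88970/18897 625054/56691 356498/56691; -55036/18897 356498/56691 239038/56691]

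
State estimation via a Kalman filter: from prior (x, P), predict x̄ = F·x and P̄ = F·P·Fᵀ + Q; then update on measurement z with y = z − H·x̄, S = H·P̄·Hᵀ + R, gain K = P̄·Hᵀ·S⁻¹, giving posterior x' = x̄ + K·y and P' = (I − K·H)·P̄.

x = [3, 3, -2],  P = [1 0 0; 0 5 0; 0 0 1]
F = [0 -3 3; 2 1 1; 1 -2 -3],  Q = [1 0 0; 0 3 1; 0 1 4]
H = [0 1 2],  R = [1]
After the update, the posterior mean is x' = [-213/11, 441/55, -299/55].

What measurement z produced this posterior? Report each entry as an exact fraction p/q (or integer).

z = [-3]

x̄ = F·x = [-15, 7, 3]
P̄ = F·P·Fᵀ + Q = [55 -12 21; -12 13 -10; 21 -10 34]
S = H·P̄·Hᵀ + R = [110]
K = P̄·Hᵀ·S⁻¹ = [3/11; -7/110; 29/55]
x' − x̄ = [-48/11, 56/55, -464/55] = K·y
y = (KᵀK)⁻¹·Kᵀ·(x' − x̄) = [-16]
z = y + H·x̄ = [-16] + [13] = [-3]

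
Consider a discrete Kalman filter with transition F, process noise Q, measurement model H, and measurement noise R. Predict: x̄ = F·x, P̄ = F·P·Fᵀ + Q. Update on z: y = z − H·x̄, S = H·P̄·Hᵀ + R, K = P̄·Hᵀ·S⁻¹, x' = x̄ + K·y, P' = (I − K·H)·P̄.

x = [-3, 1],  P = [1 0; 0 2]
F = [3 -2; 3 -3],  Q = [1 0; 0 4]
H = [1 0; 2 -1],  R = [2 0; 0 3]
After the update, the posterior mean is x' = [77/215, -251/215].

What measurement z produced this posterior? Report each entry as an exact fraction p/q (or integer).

z = [1, 3]

x̄ = F·x = [-11, -12]
P̄ = F·P·Fᵀ + Q = [18 21; 21 31]
S = H·P̄·Hᵀ + R = [20 15; 15 22]
K = P̄·Hᵀ·S⁻¹ = [171/215 6/43; 297/215 -19/43]
x' − x̄ = [2442/215, 2329/215] = K·y
y = (KᵀK)⁻¹·Kᵀ·(x' − x̄) = [12, 13]
z = y + H·x̄ = [12, 13] + [-11, -10] = [1, 3]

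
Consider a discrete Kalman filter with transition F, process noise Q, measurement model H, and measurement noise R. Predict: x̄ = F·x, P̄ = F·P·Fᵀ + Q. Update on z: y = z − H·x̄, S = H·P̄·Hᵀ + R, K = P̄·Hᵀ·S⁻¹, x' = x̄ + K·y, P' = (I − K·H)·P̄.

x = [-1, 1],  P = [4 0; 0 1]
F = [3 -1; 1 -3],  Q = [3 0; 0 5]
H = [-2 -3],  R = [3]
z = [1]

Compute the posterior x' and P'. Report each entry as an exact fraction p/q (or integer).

x̄ = F·x = [-4, -4]
P̄ = F·P·Fᵀ + Q = [40 15; 15 18]
y = z − H·x̄ = [-19]
S = H·P̄·Hᵀ + R = [505]
K = P̄·Hᵀ·S⁻¹ = [-25/101; -84/505]
x' = x̄ + K·y = [71/101, -424/505]
P' = (I − K·H)·P̄ = [915/101 -585/101; -585/101 2034/505]

x' = [71/101, -424/505]
P' = [915/101 -585/101; -585/101 2034/505]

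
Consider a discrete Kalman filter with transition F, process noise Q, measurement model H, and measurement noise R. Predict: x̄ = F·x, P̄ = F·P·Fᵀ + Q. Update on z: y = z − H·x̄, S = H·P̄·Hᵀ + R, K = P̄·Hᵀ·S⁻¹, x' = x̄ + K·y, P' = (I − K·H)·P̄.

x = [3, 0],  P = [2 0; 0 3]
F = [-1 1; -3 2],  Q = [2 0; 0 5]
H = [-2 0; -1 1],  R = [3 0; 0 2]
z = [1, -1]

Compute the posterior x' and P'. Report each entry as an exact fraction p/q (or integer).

x' = [-67/104, -213/104]
P' = [69/104 75/104; 75/104 1321/520]

x̄ = F·x = [-3, -9]
P̄ = F·P·Fᵀ + Q = [7 12; 12 35]
y = z − H·x̄ = [-5, 5]
S = H·P̄·Hᵀ + R = [31 -10; -10 20]
K = P̄·Hᵀ·S⁻¹ = [-23/52 3/104; -25/52 473/520]
x' = x̄ + K·y = [-67/104, -213/104]
P' = (I − K·H)·P̄ = [69/104 75/104; 75/104 1321/520]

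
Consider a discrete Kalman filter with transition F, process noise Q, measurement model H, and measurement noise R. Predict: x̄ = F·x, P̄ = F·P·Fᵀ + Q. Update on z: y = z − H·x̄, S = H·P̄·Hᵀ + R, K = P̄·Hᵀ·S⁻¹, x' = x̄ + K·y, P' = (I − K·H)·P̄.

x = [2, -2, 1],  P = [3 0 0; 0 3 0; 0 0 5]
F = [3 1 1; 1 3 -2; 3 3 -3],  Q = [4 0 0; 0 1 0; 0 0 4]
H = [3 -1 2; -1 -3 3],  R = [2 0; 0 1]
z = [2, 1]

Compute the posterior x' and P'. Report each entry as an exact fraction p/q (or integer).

x' = [253254/100511, -791554/100511, -673496/100511]
P' = [271769/100511 -933771/100511 -850379/100511; -933771/100511 3438207/100511 3131269/100511; -850379/100511 3131269/100511 2860813/100511]

x̄ = F·x = [5, -6, -3]
P̄ = F·P·Fᵀ + Q = [39 8 21; 8 51 66; 21 66 103]
y = z − H·x̄ = [-13, -3]
S = H·P̄·Hᵀ + R = [756 143; 143 160]
K = P̄·Hᵀ·S⁻¹ = [24160/100511 -21593/100511; 11509/100511 12957/100511; 19610/100511 39011/100511]
x' = x̄ + K·y = [253254/100511, -791554/100511, -673496/100511]
P' = (I − K·H)·P̄ = [271769/100511 -933771/100511 -850379/100511; -933771/100511 3438207/100511 3131269/100511; -850379/100511 3131269/100511 2860813/100511]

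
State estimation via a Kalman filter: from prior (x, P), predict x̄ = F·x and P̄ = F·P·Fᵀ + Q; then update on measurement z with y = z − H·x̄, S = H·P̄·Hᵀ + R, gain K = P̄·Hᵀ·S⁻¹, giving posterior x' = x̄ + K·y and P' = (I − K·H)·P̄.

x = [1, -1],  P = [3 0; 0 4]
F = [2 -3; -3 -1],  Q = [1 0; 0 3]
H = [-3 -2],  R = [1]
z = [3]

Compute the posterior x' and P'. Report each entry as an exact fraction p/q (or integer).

x̄ = F·x = [5, -2]
P̄ = F·P·Fᵀ + Q = [49 -6; -6 34]
y = z − H·x̄ = [14]
S = H·P̄·Hᵀ + R = [506]
K = P̄·Hᵀ·S⁻¹ = [-135/506; -25/253]
x' = x̄ + K·y = [320/253, -856/253]
P' = (I − K·H)·P̄ = [6569/506 -4893/253; -4893/253 7352/253]

x' = [320/253, -856/253]
P' = [6569/506 -4893/253; -4893/253 7352/253]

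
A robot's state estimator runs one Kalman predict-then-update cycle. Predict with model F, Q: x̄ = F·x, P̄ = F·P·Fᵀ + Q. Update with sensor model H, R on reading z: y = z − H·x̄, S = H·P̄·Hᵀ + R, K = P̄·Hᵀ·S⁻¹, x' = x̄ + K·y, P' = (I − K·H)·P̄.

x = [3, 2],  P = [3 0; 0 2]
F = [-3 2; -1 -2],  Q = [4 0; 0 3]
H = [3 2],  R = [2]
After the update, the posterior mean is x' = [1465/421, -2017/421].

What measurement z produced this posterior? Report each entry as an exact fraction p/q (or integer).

z = [1]

x̄ = F·x = [-5, -7]
P̄ = F·P·Fᵀ + Q = [39 1; 1 14]
S = H·P̄·Hᵀ + R = [421]
K = P̄·Hᵀ·S⁻¹ = [119/421; 31/421]
x' − x̄ = [3570/421, 930/421] = K·y
y = (KᵀK)⁻¹·Kᵀ·(x' − x̄) = [30]
z = y + H·x̄ = [30] + [-29] = [1]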